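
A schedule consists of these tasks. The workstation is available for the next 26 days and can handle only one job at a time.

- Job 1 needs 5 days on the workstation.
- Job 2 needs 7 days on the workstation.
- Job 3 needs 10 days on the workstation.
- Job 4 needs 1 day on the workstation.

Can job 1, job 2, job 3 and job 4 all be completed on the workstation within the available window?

Yes

Running back to back, the jobs need 5 + 7 + 10 + 1 = 23 days on the workstation.
Since 23 ≤ 26, they fit within the window.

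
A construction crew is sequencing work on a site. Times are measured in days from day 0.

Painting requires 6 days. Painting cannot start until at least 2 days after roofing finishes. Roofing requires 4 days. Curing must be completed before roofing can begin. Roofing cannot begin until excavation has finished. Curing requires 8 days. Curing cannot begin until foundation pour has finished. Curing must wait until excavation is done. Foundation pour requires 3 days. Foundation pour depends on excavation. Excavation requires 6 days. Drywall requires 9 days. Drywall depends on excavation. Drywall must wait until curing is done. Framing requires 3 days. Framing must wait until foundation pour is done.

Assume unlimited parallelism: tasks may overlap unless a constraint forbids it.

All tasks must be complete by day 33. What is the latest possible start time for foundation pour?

10

Painting has no dependents, so it just needs to finish by day 33. Starting by 33 − 6 = day 27 achieves that.
Roofing feeds into painting (must start by day 27, minus 2-day gap → day 25); so roofing must finish by day 25 and therefore start by day 21.
To finish by day 33, drywall (duration 9) must start no later than day 24.
For curing: roofing (must start by day 21); drywall (must start by day 24). The most restrictive is day 21; with an 8-day duration, curing must start by day 13.
Framing has no dependents, so it just needs to finish by day 33. Starting by 33 − 3 = day 30 achieves that.
For foundation pour: curing (must start by day 13); framing (must start by day 30). The most restrictive is day 13; with a 3-day duration, foundation pour must start by day 10.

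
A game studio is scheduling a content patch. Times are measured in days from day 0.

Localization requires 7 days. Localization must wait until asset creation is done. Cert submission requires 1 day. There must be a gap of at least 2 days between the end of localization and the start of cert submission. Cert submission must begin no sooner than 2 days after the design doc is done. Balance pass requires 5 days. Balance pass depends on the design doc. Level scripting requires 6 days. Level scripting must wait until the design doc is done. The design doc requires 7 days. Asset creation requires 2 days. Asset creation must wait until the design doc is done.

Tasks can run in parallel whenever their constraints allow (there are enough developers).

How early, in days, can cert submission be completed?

The design doc has no prerequisites, so it starts at day 0 and finishes at day 7.
After the design doc (finishes day 7), asset creation can start at day 7 and finishes at day 9.
Localization cannot begin until asset creation (finishes day 9). It runs from day 9 to 9 + 7 = day 16.
Cert submission needs all of localization (finishes day 16, plus 2-day gap → day 18); the design doc (finishes day 7, plus 2-day gap → day 9). That puts its earliest start at day 18; it finishes at 18 + 1 = day 19.

19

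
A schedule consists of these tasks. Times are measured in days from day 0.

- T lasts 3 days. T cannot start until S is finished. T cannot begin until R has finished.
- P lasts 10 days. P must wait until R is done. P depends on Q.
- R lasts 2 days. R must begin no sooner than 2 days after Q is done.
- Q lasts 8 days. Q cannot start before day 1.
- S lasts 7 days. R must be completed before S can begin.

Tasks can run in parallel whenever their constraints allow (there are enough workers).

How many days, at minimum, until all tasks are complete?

23

Q cannot begin until its own release at day 1. It runs from day 1 to 1 + 8 = day 9.
After Q (finishes day 9, plus 2-day gap → day 11), R can start at day 11 and finishes at day 13.
S waits on R (finishes day 13), so it starts at day 13 and finishes at 13 + 7 = day 20.
T cannot start until S (finishes day 20); R (finishes day 13). The controlling bound is day 20, so T finishes at 20 + 3 = day 23.
P cannot start until R (finishes day 13); Q (finishes day 9). The controlling bound is day 13, so P finishes at 13 + 10 = day 23.
All tasks are finished once the last one completes. Finish times: P at 23, Q at 9, R at 13, S at 20, T at 23. The latest is day 23.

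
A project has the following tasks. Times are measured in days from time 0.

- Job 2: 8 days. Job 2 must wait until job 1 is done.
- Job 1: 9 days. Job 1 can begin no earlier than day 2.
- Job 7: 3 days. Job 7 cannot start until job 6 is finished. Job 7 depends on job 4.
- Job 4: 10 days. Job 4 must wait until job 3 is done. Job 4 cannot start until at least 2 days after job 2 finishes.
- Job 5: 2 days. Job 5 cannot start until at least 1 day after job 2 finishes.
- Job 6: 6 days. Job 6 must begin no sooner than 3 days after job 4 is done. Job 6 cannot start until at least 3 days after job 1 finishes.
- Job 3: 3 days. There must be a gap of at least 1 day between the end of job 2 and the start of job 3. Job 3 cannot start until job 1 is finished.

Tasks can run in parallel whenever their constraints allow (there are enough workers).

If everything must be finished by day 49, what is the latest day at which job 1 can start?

6

Job 7 has no dependents, so it just needs to finish by day 49. Starting by 49 − 3 = day 46 achieves that.
Since job 7 (must start by day 46) depends on it, job 6 must finish by day 46. Backing off its 6-day duration gives a latest start of day 40.
Job 4 must finish in time for job 6 (must start by day 40, minus 3-day gap → day 37); job 7 (must start by day 46). The tightest is day 37, so job 4 must start by 37 − 10 = day 27.
Since job 4 (must start by day 27) depends on it, job 3 must finish by day 27. Backing off its 3-day duration gives a latest start of day 24.
Nothing follows job 5; the deadline of day 49 is its only limit. It must start by 49 − 2 = day 47.
Job 2 feeds job 3 (must start by day 24, minus 1-day gap → day 23); job 4 (must start by day 27, minus 2-day gap → day 25); job 5 (must start by day 47, minus 1-day gap → day 46). Taking the minimum, job 2 must finish by day 23 and start by 23 − 8 = day 15.
Job 1 must finish in time for job 2 (must start by day 15); job 3 (must start by day 24); job 6 (must start by day 40, minus 3-day gap → day 37). The tightest is day 15, so job 1 must start by 15 − 9 = day 6.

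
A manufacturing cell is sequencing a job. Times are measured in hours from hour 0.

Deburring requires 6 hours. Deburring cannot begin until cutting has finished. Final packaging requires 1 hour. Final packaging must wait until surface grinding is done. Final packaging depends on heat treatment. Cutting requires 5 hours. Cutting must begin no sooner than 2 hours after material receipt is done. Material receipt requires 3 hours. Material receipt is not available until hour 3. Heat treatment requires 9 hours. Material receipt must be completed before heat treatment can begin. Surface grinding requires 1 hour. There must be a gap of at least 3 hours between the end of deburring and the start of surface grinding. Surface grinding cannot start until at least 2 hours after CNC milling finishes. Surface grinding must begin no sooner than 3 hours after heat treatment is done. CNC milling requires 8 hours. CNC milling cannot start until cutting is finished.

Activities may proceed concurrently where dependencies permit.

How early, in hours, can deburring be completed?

Material receipt cannot begin until its own release at hour 3. It runs from hour 3 to 3 + 3 = hour 6.
After material receipt (finishes hour 6, plus 2-hour gap → hour 8), cutting can start at hour 8 and finishes at hour 13.
Deburring cannot begin until cutting (finishes hour 13). It runs from hour 13 to 13 + 6 = hour 19.

19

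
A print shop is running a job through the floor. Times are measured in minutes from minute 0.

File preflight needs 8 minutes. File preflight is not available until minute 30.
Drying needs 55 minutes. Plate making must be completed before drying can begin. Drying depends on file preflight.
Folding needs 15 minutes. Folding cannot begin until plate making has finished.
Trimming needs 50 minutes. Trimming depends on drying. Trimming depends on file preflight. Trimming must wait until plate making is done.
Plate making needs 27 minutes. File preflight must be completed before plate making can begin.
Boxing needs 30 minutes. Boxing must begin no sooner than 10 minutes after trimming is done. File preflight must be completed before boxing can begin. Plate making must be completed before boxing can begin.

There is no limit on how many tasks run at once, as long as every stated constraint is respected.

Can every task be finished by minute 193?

After its own release at minute 30, file preflight can start at minute 30 and finishes at minute 38.
After file preflight (finishes minute 38), plate making can start at minute 38 and finishes at minute 65.
Folding waits on plate making (finishes minute 65), so it starts at minute 65 and finishes at 65 + 15 = minute 80.
Drying has to wait for plate making (finishes minute 65); file preflight (finishes minute 38). The latest of these is minute 65, so drying runs minute 65 to 65 + 55 = minute 120.
For trimming: drying (finishes minute 120); file preflight (finishes minute 38); plate making (finishes minute 65). Taking the maximum gives a start of minute 120, and it finishes at 120 + 50 = minute 170.
Boxing has to wait for trimming (finishes minute 170, plus 10-minute gap → minute 180); file preflight (finishes minute 38); plate making (finishes minute 65). The latest of these is minute 180, so boxing runs minute 180 to 180 + 30 = minute 210.
The earliest everything can be done is minute 210, which is after the deadline of 193, so it is not possible.

No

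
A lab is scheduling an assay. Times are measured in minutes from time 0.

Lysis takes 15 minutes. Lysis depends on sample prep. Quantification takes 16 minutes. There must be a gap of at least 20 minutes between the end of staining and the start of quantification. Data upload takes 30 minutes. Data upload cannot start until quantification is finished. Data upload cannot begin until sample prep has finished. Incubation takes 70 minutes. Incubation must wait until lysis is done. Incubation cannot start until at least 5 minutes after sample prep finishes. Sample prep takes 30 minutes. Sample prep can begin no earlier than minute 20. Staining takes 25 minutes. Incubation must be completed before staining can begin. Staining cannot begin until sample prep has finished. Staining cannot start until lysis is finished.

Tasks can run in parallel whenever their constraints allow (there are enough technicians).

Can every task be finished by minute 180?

Sample prep waits on its own release at minute 20, so it starts at minute 20 and finishes at 20 + 30 = minute 50.
Lysis cannot begin until sample prep (finishes minute 50). It runs from minute 50 to 50 + 15 = minute 65.
For incubation: lysis (finishes minute 65); sample prep (finishes minute 50, plus 5-minute gap → minute 55). Taking the maximum gives a start of minute 65, and it finishes at 65 + 70 = minute 135.
Staining needs all of incubation (finishes minute 135); sample prep (finishes minute 50); lysis (finishes minute 65). That puts its earliest start at minute 135; it finishes at 135 + 25 = minute 160.
Quantification waits on staining (finishes minute 160, plus 20-minute gap → minute 180), so it starts at minute 180 and finishes at 180 + 16 = minute 196.
Data upload needs all of quantification (finishes minute 196); sample prep (finishes minute 50). That puts its earliest start at minute 196; it finishes at 196 + 30 = minute 226.
The earliest everything can be done is minute 226, which is after the deadline of 180, so it is not possible.

No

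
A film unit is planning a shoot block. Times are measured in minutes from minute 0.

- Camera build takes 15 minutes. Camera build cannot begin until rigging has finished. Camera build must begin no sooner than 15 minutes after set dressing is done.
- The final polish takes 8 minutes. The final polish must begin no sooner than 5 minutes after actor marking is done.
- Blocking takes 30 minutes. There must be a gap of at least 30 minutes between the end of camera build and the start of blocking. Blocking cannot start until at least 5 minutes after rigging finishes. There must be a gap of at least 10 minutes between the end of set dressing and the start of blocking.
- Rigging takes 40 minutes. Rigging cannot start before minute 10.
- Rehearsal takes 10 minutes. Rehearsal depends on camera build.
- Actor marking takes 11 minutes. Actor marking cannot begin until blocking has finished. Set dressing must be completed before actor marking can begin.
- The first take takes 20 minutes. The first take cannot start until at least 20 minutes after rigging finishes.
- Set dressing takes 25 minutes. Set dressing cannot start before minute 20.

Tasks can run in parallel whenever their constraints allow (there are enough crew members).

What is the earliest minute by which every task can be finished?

159

After its own release at minute 20, set dressing can start at minute 20 and finishes at minute 45.
After its own release at minute 10, rigging can start at minute 10 and finishes at minute 50.
After rigging (finishes minute 50, plus 20-minute gap → minute 70), the first take can start at minute 70 and finishes at minute 90.
Camera build has to wait for rigging (finishes minute 50); set dressing (finishes minute 45, plus 15-minute gap → minute 60). The latest of these is minute 60, so camera build runs minute 60 to 60 + 15 = minute 75.
Rehearsal waits on camera build (finishes minute 75), so it starts at minute 75 and finishes at 75 + 10 = minute 85.
Blocking needs all of camera build (finishes minute 75, plus 30-minute gap → minute 105); rigging (finishes minute 50, plus 5-minute gap → minute 55); set dressing (finishes minute 45, plus 10-minute gap → minute 55). That puts its earliest start at minute 105; it finishes at 105 + 30 = minute 135.
Actor marking cannot start until blocking (finishes minute 135); set dressing (finishes minute 45). The controlling bound is minute 135, so actor marking finishes at 135 + 11 = minute 146.
The final polish cannot begin until actor marking (finishes minute 146, plus 5-minute gap → minute 151). It runs from minute 151 to 151 + 8 = minute 159.
All tasks are finished once the last one completes. Finish times: Rigging at 50, Set dressing at 45, Camera build at 75, Blocking at 135, Actor marking at 146, Rehearsal at 85, The final polish at 159, The first take at 90. The latest is minute 159.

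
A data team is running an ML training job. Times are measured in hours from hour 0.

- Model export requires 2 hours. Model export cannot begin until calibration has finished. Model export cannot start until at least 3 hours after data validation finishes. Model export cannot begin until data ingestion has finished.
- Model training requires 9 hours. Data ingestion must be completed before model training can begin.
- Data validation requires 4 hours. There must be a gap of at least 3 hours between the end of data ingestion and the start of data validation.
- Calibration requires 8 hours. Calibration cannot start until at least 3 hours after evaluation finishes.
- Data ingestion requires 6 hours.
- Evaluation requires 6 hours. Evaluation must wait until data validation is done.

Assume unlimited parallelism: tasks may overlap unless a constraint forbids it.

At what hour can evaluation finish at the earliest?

Data ingestion can start immediately at hour 0; it finishes at hour 6.
Data validation cannot begin until data ingestion (finishes hour 6, plus 3-hour gap → hour 9). It runs from hour 9 to 9 + 4 = hour 13.
Evaluation waits on data validation (finishes hour 13), so it starts at hour 13 and finishes at 13 + 6 = hour 19.

19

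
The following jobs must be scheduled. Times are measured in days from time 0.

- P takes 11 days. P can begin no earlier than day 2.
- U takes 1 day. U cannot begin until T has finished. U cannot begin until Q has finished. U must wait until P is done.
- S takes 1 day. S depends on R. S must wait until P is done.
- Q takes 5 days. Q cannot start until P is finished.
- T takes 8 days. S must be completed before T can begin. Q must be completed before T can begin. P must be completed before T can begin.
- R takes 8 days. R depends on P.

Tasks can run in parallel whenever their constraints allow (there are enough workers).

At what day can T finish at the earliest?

After its own release at day 2, P can start at day 2 and finishes at day 13.
After P (finishes day 13), R can start at day 13 and finishes at day 21.
S cannot start until R (finishes day 21); P (finishes day 13). The controlling bound is day 21, so S finishes at 21 + 1 = day 22.
After P (finishes day 13), Q can start at day 13 and finishes at day 18.
T needs all of S (finishes day 22); Q (finishes day 18); P (finishes day 13). That puts its earliest start at day 22; it finishes at 22 + 8 = day 30.

30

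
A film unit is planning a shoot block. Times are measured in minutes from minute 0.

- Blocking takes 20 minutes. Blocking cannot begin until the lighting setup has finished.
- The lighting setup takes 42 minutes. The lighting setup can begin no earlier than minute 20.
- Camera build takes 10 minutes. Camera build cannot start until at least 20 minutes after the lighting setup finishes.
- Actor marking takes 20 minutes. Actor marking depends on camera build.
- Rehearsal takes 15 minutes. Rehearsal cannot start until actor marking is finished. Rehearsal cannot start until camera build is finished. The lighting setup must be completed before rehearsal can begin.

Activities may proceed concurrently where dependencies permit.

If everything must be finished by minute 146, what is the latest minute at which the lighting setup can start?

39

Rehearsal has no dependents, so it just needs to finish by minute 146. Starting by 146 − 15 = minute 131 achieves that.
Actor marking has to be done before rehearsal (must start by minute 131). That means finishing by minute 131, i.e. starting by 131 − 20 = minute 111.
For camera build: actor marking (must start by minute 111); rehearsal (must start by minute 131). The most restrictive is minute 111; with a 10-minute duration, camera build must start by minute 101.
Blocking has no dependents, so it just needs to finish by minute 146. Starting by 146 − 20 = minute 126 achieves that.
For the lighting setup: camera build (must start by minute 101, minus 20-minute gap → minute 81); blocking (must start by minute 126); rehearsal (must start by minute 131). The most restrictive is minute 81; with a 42-minute duration, the lighting setup must start by minute 39.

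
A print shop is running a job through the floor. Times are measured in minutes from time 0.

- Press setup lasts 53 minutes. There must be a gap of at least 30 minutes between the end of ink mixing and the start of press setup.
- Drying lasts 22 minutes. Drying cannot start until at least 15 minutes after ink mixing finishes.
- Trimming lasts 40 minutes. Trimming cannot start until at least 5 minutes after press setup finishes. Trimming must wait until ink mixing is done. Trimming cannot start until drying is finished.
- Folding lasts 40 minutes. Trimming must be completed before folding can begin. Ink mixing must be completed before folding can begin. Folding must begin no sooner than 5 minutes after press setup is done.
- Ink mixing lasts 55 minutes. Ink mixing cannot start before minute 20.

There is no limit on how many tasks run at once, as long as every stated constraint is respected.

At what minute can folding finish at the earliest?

243

Ink mixing cannot begin until its own release at minute 20. It runs from minute 20 to 20 + 55 = minute 75.
Drying waits on ink mixing (finishes minute 75, plus 15-minute gap → minute 90), so it starts at minute 90 and finishes at 90 + 22 = minute 112.
After ink mixing (finishes minute 75, plus 30-minute gap → minute 105), press setup can start at minute 105 and finishes at minute 158.
For trimming: press setup (finishes minute 158, plus 5-minute gap → minute 163); ink mixing (finishes minute 75); drying (finishes minute 112). Taking the maximum gives a start of minute 163, and it finishes at 163 + 40 = minute 203.
For folding: trimming (finishes minute 203); ink mixing (finishes minute 75); press setup (finishes minute 158, plus 5-minute gap → minute 163). Taking the maximum gives a start of minute 203, and it finishes at 203 + 40 = minute 243.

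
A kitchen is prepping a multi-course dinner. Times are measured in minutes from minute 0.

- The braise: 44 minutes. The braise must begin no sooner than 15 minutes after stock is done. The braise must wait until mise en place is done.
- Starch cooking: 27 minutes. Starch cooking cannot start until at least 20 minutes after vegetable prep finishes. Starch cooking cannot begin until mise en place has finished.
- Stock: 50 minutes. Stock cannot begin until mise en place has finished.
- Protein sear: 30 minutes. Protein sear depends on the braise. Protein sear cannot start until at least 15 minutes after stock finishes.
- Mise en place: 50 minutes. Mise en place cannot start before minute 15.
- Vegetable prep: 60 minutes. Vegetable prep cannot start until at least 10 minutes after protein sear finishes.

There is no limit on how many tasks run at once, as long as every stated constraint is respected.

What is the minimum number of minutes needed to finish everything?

After its own release at minute 15, mise en place can start at minute 15 and finishes at minute 65.
After mise en place (finishes minute 65), stock can start at minute 65 and finishes at minute 115.
The braise needs all of stock (finishes minute 115, plus 15-minute gap → minute 130); mise en place (finishes minute 65). That puts its earliest start at minute 130; it finishes at 130 + 44 = minute 174.
Protein sear cannot start until the braise (finishes minute 174); stock (finishes minute 115, plus 15-minute gap → minute 130). The controlling bound is minute 174, so protein sear finishes at 174 + 30 = minute 204.
After protein sear (finishes minute 204, plus 10-minute gap → minute 214), vegetable prep can start at minute 214 and finishes at minute 274.
Starch cooking needs all of vegetable prep (finishes minute 274, plus 20-minute gap → minute 294); mise en place (finishes minute 65). That puts its earliest start at minute 294; it finishes at 294 + 27 = minute 321.
All tasks are finished once the last one completes. Finish times: Mise en place at 65, Stock at 115, The braise at 174, Protein sear at 204, Vegetable prep at 274, Starch cooking at 321. The latest is minute 321.

321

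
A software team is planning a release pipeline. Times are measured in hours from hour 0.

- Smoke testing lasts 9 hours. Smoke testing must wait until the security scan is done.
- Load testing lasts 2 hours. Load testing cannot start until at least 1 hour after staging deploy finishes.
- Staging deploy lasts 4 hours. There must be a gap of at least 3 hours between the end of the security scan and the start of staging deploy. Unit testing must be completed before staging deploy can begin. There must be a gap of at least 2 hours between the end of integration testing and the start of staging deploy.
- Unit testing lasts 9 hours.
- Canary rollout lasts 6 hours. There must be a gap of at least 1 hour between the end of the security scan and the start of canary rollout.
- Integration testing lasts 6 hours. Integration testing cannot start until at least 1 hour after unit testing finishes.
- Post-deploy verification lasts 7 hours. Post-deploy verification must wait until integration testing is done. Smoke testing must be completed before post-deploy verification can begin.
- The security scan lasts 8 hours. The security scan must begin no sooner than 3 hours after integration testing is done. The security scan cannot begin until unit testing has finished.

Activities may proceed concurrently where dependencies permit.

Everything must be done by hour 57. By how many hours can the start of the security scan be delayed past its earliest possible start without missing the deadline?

Unit testing can start immediately at hour 0; it finishes at hour 9.
After unit testing (finishes hour 9, plus 1-hour gap → hour 10), integration testing can start at hour 10 and finishes at hour 16.
For the security scan: integration testing (finishes hour 16, plus 3-hour gap → hour 19); unit testing (finishes hour 9). Taking the maximum gives a start of hour 19, and it finishes at 19 + 8 = hour 27.

Working backward from the deadline:
Nothing follows load testing; the deadline of hour 57 is its only limit. It must start by 57 − 2 = hour 55.
Staging deploy feeds into load testing (must start by hour 55, minus 1-hour gap → hour 54); so staging deploy must finish by hour 54 and therefore start by hour 50.
Nothing follows post-deploy verification; the deadline of hour 57 is its only limit. It must start by 57 − 7 = hour 50.
Smoke testing feeds into post-deploy verification (must start by hour 50); so smoke testing must finish by hour 50 and therefore start by hour 41.
To finish by hour 57, canary rollout (duration 6) must start no later than hour 51.
The security scan must finish in time for staging deploy (must start by hour 50, minus 3-hour gap → hour 47); smoke testing (must start by hour 41); canary rollout (must start by hour 51, minus 1-hour gap → hour 50). The tightest is hour 41, so the security scan must start by 41 − 8 = hour 33.
So the security scan can start as early as hour 19 and as late as hour 33, giving 33 − 19 = 14 hours of slack.

14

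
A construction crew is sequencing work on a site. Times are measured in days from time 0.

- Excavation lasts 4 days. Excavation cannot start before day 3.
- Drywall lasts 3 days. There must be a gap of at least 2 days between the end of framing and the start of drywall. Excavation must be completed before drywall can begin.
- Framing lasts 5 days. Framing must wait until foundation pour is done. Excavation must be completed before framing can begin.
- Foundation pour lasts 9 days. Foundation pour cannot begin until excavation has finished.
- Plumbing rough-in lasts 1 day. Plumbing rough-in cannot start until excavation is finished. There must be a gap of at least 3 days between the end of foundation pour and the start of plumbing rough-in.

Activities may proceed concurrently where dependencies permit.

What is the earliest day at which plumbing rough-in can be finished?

20

After its own release at day 3, excavation can start at day 3 and finishes at day 7.
Foundation pour waits on excavation (finishes day 7), so it starts at day 7 and finishes at 7 + 9 = day 16.
Plumbing rough-in has to wait for excavation (finishes day 7); foundation pour (finishes day 16, plus 3-day gap → day 19). The latest of these is day 19, so plumbing rough-in runs day 19 to 19 + 1 = day 20.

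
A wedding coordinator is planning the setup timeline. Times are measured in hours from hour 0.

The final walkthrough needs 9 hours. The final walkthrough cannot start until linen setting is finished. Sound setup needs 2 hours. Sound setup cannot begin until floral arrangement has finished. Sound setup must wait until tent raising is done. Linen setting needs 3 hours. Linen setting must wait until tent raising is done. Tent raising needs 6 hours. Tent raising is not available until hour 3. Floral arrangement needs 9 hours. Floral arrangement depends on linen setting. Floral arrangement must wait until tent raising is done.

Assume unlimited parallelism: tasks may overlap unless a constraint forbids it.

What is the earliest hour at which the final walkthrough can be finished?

21

Tent raising waits on its own release at hour 3, so it starts at hour 3 and finishes at 3 + 6 = hour 9.
Linen setting cannot begin until tent raising (finishes hour 9). It runs from hour 9 to 9 + 3 = hour 12.
The final walkthrough cannot begin until linen setting (finishes hour 12). It runs from hour 12 to 12 + 9 = hour 21.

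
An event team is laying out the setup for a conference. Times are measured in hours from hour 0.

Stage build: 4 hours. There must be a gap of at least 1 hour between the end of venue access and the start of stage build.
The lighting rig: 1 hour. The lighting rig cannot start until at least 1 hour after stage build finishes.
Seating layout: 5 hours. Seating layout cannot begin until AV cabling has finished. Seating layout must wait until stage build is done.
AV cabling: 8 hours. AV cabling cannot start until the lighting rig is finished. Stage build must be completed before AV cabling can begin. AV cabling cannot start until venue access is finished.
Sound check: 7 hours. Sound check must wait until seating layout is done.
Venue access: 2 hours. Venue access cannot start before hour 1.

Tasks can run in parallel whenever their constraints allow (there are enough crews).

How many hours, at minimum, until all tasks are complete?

Venue access cannot begin until its own release at hour 1. It runs from hour 1 to 1 + 2 = hour 3.
Stage build cannot begin until venue access (finishes hour 3, plus 1-hour gap → hour 4). It runs from hour 4 to 4 + 4 = hour 8.
The lighting rig waits on stage build (finishes hour 8, plus 1-hour gap → hour 9), so it starts at hour 9 and finishes at 9 + 1 = hour 10.
AV cabling needs all of the lighting rig (finishes hour 10); stage build (finishes hour 8); venue access (finishes hour 3). That puts its earliest start at hour 10; it finishes at 10 + 8 = hour 18.
Seating layout cannot start until AV cabling (finishes hour 18); stage build (finishes hour 8). The controlling bound is hour 18, so seating layout finishes at 18 + 5 = hour 23.
Sound check cannot begin until seating layout (finishes hour 23). It runs from hour 23 to 23 + 7 = hour 30.
All tasks are finished once the last one completes. Finish times: Venue access at 3, Stage build at 8, The lighting rig at 10, AV cabling at 18, Seating layout at 23, Sound check at 30. The latest is hour 30.

30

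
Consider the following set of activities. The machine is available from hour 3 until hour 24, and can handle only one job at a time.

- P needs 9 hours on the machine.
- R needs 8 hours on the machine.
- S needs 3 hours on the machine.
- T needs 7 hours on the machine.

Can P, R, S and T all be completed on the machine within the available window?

No

The machine window is 24 − 3 = 21 hours.
Running back to back, the jobs need 9 + 8 + 3 + 7 = 27 hours on the machine.
Since 27 > 21, they cannot all fit.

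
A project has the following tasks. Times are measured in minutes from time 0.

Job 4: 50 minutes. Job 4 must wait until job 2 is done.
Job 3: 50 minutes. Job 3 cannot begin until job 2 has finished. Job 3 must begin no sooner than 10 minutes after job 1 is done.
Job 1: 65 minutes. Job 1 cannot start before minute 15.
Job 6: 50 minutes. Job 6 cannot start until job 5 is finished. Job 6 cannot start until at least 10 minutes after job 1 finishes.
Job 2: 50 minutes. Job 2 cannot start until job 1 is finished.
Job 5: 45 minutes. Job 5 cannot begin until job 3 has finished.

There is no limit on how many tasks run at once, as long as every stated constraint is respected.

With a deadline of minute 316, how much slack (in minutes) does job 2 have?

After its own release at minute 15, job 1 can start at minute 15 and finishes at minute 80.
After job 1 (finishes minute 80), job 2 can start at minute 80 and finishes at minute 130.

Working backward from the deadline:
Job 6 must finish by minute 316; it takes 50 minutes, so it must start by 316 − 50 = minute 266.
Job 5 must finish before job 6 (must start by minute 266). With a 45-minute duration, job 5 must start by 266 − 45 = minute 221.
Since job 5 (must start by minute 221) depends on it, job 3 must finish by minute 221. Backing off its 50-minute duration gives a latest start of minute 171.
To finish by minute 316, job 4 (duration 50) must start no later than minute 266.
Job 2 feeds job 3 (must start by minute 171); job 4 (must start by minute 266). Taking the minimum, job 2 must finish by minute 171 and start by 171 − 50 = minute 121.
So job 2 can start as early as minute 80 and as late as minute 121, giving 121 − 80 = 41 minutes of slack.

41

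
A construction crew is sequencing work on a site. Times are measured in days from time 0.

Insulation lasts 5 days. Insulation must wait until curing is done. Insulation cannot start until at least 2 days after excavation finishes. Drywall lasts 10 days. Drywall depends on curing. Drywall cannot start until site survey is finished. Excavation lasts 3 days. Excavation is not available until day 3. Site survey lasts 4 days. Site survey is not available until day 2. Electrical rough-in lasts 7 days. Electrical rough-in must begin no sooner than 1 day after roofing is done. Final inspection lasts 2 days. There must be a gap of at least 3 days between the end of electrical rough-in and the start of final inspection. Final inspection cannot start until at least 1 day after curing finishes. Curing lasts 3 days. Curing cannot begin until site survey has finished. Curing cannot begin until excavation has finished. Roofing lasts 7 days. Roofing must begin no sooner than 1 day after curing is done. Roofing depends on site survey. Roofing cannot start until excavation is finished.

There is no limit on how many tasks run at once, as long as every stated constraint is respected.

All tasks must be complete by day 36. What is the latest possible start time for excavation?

Final inspection must finish by day 36; it takes 2 days, so it must start by 36 − 2 = day 34.
Electrical rough-in has to be done before final inspection (must start by day 34, minus 3-day gap → day 31). That means finishing by day 31, i.e. starting by 31 − 7 = day 24.
Roofing must finish before electrical rough-in (must start by day 24, minus 1-day gap → day 23). With a 7-day duration, roofing must start by 23 − 7 = day 16.
To finish by day 36, insulation (duration 5) must start no later than day 31.
Nothing follows drywall; the deadline of day 36 is its only limit. It must start by 36 − 10 = day 26.
For curing: roofing (must start by day 16, minus 1-day gap → day 15); insulation (must start by day 31); drywall (must start by day 26); final inspection (must start by day 34, minus 1-day gap → day 33). The most restrictive is day 15; with a 3-day duration, curing must start by day 12.
Excavation feeds curing (must start by day 12); roofing (must start by day 16); insulation (must start by day 31, minus 2-day gap → day 29). Taking the minimum, excavation must finish by day 12 and start by 12 − 3 = day 9.

9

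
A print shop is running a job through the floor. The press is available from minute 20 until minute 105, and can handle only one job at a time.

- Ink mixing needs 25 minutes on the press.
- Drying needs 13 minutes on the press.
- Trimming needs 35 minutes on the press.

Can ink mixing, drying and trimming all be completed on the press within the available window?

Yes

The press window is 105 − 20 = 85 minutes.
Running back to back, the jobs need 25 + 13 + 35 = 73 minutes on the press.
Since 73 ≤ 85, they fit within the window.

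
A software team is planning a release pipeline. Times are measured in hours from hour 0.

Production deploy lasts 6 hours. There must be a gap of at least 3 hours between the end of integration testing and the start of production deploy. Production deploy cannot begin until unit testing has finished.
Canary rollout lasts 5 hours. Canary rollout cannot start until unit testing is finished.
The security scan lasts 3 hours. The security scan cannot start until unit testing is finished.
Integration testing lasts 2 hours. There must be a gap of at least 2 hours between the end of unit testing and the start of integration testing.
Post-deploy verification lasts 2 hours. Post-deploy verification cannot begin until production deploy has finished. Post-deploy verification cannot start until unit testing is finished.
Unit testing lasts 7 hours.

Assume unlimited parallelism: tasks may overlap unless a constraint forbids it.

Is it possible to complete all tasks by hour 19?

Unit testing can start immediately at hour 0; it finishes at hour 7.
After unit testing (finishes hour 7), canary rollout can start at hour 7 and finishes at hour 12.
After unit testing (finishes hour 7), the security scan can start at hour 7 and finishes at hour 10.
Integration testing cannot begin until unit testing (finishes hour 7, plus 2-hour gap → hour 9). It runs from hour 9 to 9 + 2 = hour 11.
For production deploy: integration testing (finishes hour 11, plus 3-hour gap → hour 14); unit testing (finishes hour 7). Taking the maximum gives a start of hour 14, and it finishes at 14 + 6 = hour 20.
For post-deploy verification: production deploy (finishes hour 20); unit testing (finishes hour 7). Taking the maximum gives a start of hour 20, and it finishes at 20 + 2 = hour 22.
The earliest everything can be done is hour 22, which is after the deadline of 19, so it is not possible.

No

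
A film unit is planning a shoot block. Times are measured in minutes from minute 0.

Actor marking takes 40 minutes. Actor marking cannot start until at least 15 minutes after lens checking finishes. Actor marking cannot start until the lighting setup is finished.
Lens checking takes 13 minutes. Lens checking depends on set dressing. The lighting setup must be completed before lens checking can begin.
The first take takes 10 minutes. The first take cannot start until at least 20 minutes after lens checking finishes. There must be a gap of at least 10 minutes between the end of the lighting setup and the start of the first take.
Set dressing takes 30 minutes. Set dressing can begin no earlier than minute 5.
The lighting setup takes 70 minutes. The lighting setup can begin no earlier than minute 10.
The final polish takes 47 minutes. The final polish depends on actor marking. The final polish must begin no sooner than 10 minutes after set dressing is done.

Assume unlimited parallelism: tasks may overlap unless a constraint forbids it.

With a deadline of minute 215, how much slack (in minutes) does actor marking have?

20

The lighting setup waits on its own release at minute 10, so it starts at minute 10 and finishes at 10 + 70 = minute 80.
After its own release at minute 5, set dressing can start at minute 5 and finishes at minute 35.
Lens checking has to wait for set dressing (finishes minute 35); the lighting setup (finishes minute 80). The latest of these is minute 80, so lens checking runs minute 80 to 80 + 13 = minute 93.
Actor marking needs all of lens checking (finishes minute 93, plus 15-minute gap → minute 108); the lighting setup (finishes minute 80). That puts its earliest start at minute 108; it finishes at 108 + 40 = minute 148.

Working backward from the deadline:
Nothing follows the final polish; the deadline of minute 215 is its only limit. It must start by 215 − 47 = minute 168.
Actor marking feeds into the final polish (must start by minute 168); so actor marking must finish by minute 168 and therefore start by minute 128.
So actor marking can start as early as minute 108 and as late as minute 128, giving 128 − 108 = 20 minutes of slack.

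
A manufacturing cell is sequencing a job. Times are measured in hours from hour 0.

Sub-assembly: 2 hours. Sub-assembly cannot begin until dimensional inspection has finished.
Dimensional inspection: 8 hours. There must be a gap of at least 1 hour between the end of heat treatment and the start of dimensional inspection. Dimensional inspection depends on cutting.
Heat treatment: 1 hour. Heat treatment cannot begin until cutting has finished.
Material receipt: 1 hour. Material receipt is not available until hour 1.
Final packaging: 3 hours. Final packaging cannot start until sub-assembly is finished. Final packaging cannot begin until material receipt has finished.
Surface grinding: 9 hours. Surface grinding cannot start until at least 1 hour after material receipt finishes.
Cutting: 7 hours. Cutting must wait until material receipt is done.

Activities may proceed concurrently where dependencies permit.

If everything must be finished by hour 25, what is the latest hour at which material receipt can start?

Nothing follows final packaging; the deadline of hour 25 is its only limit. It must start by 25 − 3 = hour 22.
Sub-assembly must finish before final packaging (must start by hour 22). With a 2-hour duration, sub-assembly must start by 22 − 2 = hour 20.
Since sub-assembly (must start by hour 20) depends on it, dimensional inspection must finish by hour 20. Backing off its 8-hour duration gives a latest start of hour 12.
Heat treatment feeds into dimensional inspection (must start by hour 12, minus 1-hour gap → hour 11); so heat treatment must finish by hour 11 and therefore start by hour 10.
Cutting must finish in time for heat treatment (must start by hour 10); dimensional inspection (must start by hour 12). The tightest is hour 10, so cutting must start by 10 − 7 = hour 3.
Surface grinding must finish by hour 25; it takes 9 hours, so it must start by 25 − 9 = hour 16.
For material receipt: cutting (must start by hour 3); surface grinding (must start by hour 16, minus 1-hour gap → hour 15); final packaging (must start by hour 22). The most restrictive is hour 3; with a 1-hour duration, material receipt must start by hour 2.

2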